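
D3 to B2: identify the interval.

minor 3rd

Descending from D3 to B2 is the same interval as ascending B2 to D3.
B to D spans three letter names (B-C-D) — that makes it a third of some quality.
B2 to D3 is 3 semitones, a half step short of the major third (4), so this is minor.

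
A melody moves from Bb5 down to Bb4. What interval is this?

perfect octave

Descending from Bb5 to Bb4 is the same interval as ascending Bb4 to Bb5.
B to B is the same letter name, plus an octave: an octave.
Counting semitones, Bb4→Bb5 is 12, which is the perfect octave.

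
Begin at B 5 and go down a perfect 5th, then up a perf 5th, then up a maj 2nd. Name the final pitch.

C sharp 6

Down a perfect fifth from B5: E5 (7 semitones down).
Up a perfect fifth from E5: B5 (7 semitones up).
Up a major second from B5: C#6 (2 semitones up).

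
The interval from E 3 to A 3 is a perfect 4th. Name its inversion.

perfect fifth

Interval numbers invert to sum to nine: 4 + 5 = 9, so a fourth inverts to a fifth.
The quality also flips — perfect stays perfect — giving a perfect fifth.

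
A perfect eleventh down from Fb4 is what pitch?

Counting four letter names plus an octave down from F lands on C.
A perfect eleventh is 17 semitones; 17 semitones down from Fb4 gives Cb3.

Cb3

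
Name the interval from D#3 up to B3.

minor sixth

D to B spans six letter names (D-E-F-G-A-B) — that makes it a sixth of some quality.
At 8 semitones, D#3→B3 falls one short of a major sixth: minor.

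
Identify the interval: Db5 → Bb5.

major sixth

D to B spans six letter names (D-E-F-G-A-B) — that makes it a sixth of some quality.
Db5 to Bb5 is 9 semitones, matching the major sixth exactly, so the quality is major.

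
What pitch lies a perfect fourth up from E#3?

A#3

Counting four letter names up from E lands on A.
Moving 5 semitones up from E#3 (the size of a perfect fourth) reaches A#3.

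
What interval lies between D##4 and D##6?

D to D is the same letter name, plus 2 octaves, so the interval is some kind of fifteenth.
The perfect fifteenth spans 24 semitones, and D##4 to D##6 is exactly 24 semitones — so this is a perfect fifteenth.
(Equivalently, a compound perfect octave: a perfect octave plus an octave.)

P15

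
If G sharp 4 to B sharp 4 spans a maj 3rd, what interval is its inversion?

m6

Interval numbers invert to sum to nine: 3 + 6 = 9, so a third inverts to a sixth.
The quality also flips — major becomes minor — giving a minor sixth.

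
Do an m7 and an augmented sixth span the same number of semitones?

Yes

A minor seventh = 10 semitones = an augmented sixth; enharmonically equal.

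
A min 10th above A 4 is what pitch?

C 6

Counting three letter names plus an octave up from A lands on C.
A minor tenth spans 15 semitones, so from A4 the target pitch is C6.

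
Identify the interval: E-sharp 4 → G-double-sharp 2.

minor thirteenth

Descending from E#4 to G##2 is the same interval as ascending G##2 to E#4.
G to E spans six letter names (G-A-B-C-D-E), plus an octave: a thirteenth.
A major thirteenth would be 21 semitones, but G##2 to E#4 is 20 — one semitone narrower, making it a minor thirteenth.
(Equivalently, a compound minor sixth: a minor sixth plus an octave.)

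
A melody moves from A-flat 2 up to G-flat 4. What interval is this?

A to G spans seven letter names (A-B-C-D-E-F-G), plus an octave — that makes it a fourteenth of some quality.
At 22 semitones, Ab2→Gb4 falls one short of a major fourteenth: minor.
(Equivalently, a compound minor seventh: a minor seventh plus an octave.)

minor fourteenth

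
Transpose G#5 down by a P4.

Counting four letter names down from G lands on D.
Moving 5 semitones down from G#5 (the size of a perfect fourth) reaches D#5.

D#5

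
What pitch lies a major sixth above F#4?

Six letter names up from F: D.
Moving 9 semitones up from F#4 (the size of a major sixth) reaches D#5.

D#5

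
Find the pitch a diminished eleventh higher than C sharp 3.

F 4

Counting four letter names plus an octave up from C lands on F.
A diminished eleventh is 16 semitones; 16 semitones up from C#3 gives F4.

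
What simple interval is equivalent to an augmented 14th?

Each octave removed subtracts seven from the number: 14 − 7 = 7.
Quality carries through unchanged, so the simple form is an augmented seventh.

augmented seventh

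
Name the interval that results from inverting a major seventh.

Inverted interval numbers add to nine, so a seventh pairs with a second (7 + 2 = 9).
And major becomes minor under inversion, so we get a minor second.

minor 2nd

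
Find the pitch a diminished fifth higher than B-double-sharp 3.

Five letter names up from B: F.
Moving 6 semitones up from B##3 (the size of a diminished fifth) reaches F##4.

F-double-sharp 4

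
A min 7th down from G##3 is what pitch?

A##2

Seven letter names down from G: A.
A minor seventh spans 10 semitones, so from G##3 the target pitch is A##2.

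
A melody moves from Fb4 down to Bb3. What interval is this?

Descending from Fb4 to Bb3 is the same interval as ascending Bb3 to Fb4.
B to F spans five letter names (B-C-D-E-F): a fifth.
The perfect fifth is 7 semitones; here we have 6, one semitone narrower: diminished.

diminished fifth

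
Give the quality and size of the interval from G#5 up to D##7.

augmented 12th

G to D spans five letter names (G-A-B-C-D), plus an octave: a twelfth.
A perfect twelfth would be 19 semitones; G#5 to D##7 is 20, one semitone wider, so the interval is augmented.
(Equivalently, a compound augmented fifth: an augmented fifth plus an octave.)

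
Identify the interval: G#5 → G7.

d15

G to G is the same letter name, plus 2 octaves, so the interval is some kind of fifteenth.
G#5 to G7 spans 23 semitones — one semitone narrower than the perfect fifteenth (24) — giving a diminished fifteenth.
(Equivalently, a compound diminished octave: a diminished octave plus an octave.)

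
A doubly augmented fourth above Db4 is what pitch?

Four letter names up from D: G.
A doubly augmented fourth spans 7 semitones, so from Db4 the target pitch is G#4.

G#4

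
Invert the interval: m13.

major third

First reduce the compound minor thirteenth to its simple form, a minor sixth.
The rule of nine gives the new number: 9 − 6 = 3, so a sixth becomes a third.
And minor becomes major under inversion, so we get a major third.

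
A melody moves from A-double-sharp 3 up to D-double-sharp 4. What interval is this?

A to D spans four letter names (A-B-C-D), so the interval is some kind of fourth.
A##3 to D##4 is 5 semitones, matching the perfect fourth exactly, so the quality is perfect.

P4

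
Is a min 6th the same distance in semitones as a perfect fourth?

8 semitones (minor sixth) vs 5 semitones (perfect fourth): not equal.

No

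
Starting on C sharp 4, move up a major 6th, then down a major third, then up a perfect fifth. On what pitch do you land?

C sharp 5

C#4 up a major sixth → A#4 (9 semitones).
A#4 down a major third → F#4 (4 semitones).
F#4 up a perfect fifth → C#5 (7 semitones).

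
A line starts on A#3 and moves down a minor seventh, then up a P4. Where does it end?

Down a minor seventh from A#3: B#2 (10 semitones down).
Up a perfect fourth from B#2: E#3 (5 semitones up).

E#3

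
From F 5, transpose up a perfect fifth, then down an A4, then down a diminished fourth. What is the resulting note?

Up a perfect fifth from F5: C6 (7 semitones up).
Down an augmented fourth from C6: Gb5 (6 semitones down).
A diminished fourth down from Gb5 is D5.

D 5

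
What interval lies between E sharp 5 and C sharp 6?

minor 6th

E to C spans six letter names (E-F-G-A-B-C) — that makes it a sixth of some quality.
At 8 semitones, E#5→C#6 falls one short of a major sixth: minor.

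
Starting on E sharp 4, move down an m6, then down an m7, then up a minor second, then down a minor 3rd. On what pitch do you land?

Down a minor sixth from E#4: G##3 (8 semitones down).
Down a minor seventh from G##3: A##2 (10 semitones down).
A minor second up from A##2 is B#2.
B#2 down a minor third → G##2 (3 semitones).

G double-sharp 2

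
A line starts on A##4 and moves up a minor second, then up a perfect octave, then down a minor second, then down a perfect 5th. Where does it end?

A minor second up from A##4 is B#4.
A perfect octave up from B#4 is B#5.
Down a minor second from B#5: A##5 (1 semitone down).
Down a perfect fifth from A##5: D##5 (7 semitones down).

D##5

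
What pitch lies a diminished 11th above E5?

Ab6

The eleventh's letter: E up four letter names plus an octave → A.
Moving 16 semitones up from E5 (the size of a diminished eleventh) reaches Ab6.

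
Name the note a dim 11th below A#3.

E##2

Counting four letter names plus an octave down from A lands on E.
A diminished eleventh spans 16 semitones, so from A#3 the target pitch is E##2.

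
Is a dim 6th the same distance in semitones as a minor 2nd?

No

A diminished sixth is 7 semitones but a minor second is 1 semitone — different sizes.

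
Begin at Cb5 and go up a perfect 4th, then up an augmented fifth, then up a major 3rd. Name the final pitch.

Up a perfect fourth from Cb5: Fb5 (5 semitones up).
An augmented fifth up from Fb5 is C6.
C6 up a major third → E6 (4 semitones).

E6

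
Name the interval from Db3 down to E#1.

doubly diminished 14th

Descending from Db3 to E#1 is the same interval as ascending E#1 to Db3.
E to D spans seven letter names (E-F-G-A-B-C-D), plus an octave: a fourteenth.
E#1 to Db3 spans 20 semitones — three semitones narrower than the major fourteenth (23) — giving a doubly diminished fourteenth.
(Equivalently, a compound doubly diminished seventh: a doubly diminished seventh plus an octave.)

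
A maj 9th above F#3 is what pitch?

Counting two letter names plus an octave up from F lands on G.
A major ninth is 14 semitones; 14 semitones up from F#3 gives G#4.

G#4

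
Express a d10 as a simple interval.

Take out an octave (7 from the number): 10 − 7 = 3.
So a diminished tenth is an octave plus a diminished third. The quality is unchanged.

diminished third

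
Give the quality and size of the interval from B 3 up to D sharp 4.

B to D spans three letter names (B-C-D): a third.
B3 to D#4 is 4 semitones, matching the major third exactly, so the quality is major.

M3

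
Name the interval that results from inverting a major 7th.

Interval numbers invert to sum to nine: 7 + 2 = 9, so a seventh inverts to a second.
Quality inverts too: major becomes minor. That makes the inversion a minor second.

m2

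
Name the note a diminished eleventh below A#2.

The eleventh's letter: A down four letter names plus an octave → E.
Moving 16 semitones down from A#2 (the size of a diminished eleventh) reaches E##1.

E##1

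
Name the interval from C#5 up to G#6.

C to G spans five letter names (C-D-E-F-G), plus an octave — that makes it a twelfth of some quality.
The perfect twelfth spans 19 semitones, and C#5 to G#6 is exactly 19 semitones — so this is a perfect twelfth.
(Equivalently, a compound perfect fifth: a perfect fifth plus an octave.)

perfect twelfth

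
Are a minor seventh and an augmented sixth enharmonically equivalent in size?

Yes

A minor seventh = 10 semitones = an augmented sixth; enharmonically equal.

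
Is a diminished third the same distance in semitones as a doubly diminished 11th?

2 semitones (diminished third) vs 15 semitones (doubly diminished eleventh): not equal.

No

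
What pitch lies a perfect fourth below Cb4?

The fourth takes the letter from C down to G.
Moving 5 semitones down from Cb4 (the size of a perfect fourth) reaches Gb3.

Gb3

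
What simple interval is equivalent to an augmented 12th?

Take out an octave (7 from the number): 12 − 7 = 5.
So an augmented twelfth is an octave plus an augmented fifth. The quality is unchanged.

A5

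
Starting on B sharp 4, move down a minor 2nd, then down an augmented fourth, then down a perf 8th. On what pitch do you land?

E sharp 3

B#4 down a minor second → A##4 (1 semitone).
A##4 down an augmented fourth → E#4 (6 semitones).
E#4 down a perfect octave → E#3 (12 semitones).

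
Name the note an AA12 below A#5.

Five letters down from A (plus an octave) reaches D.
A doubly augmented twelfth spans 21 semitones, so from A#5 the target pitch is Db4.

Db4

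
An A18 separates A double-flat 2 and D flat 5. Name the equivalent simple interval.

Take out 2 octaves (14 from the number): 18 − 14 = 4.
So an augmented eighteenth is 2 octaves plus an augmented fourth. The quality is unchanged.

augmented 4th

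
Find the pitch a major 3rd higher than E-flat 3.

Counting three letter names up from E lands on G.
A major third is 4 semitones; 4 semitones up from Eb3 gives G3.

G 3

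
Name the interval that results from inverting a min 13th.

First reduce the compound minor thirteenth to its simple form, a minor sixth.
The rule of nine gives the new number: 9 − 6 = 3, so a sixth becomes a third.
The quality also flips — minor becomes major — giving a major third.

major third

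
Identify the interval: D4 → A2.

Descending from D4 to A2 is the same interval as ascending A2 to D4.
A to D spans four letter names (A-B-C-D), plus an octave, so the interval is some kind of eleventh.
A2 to D4 is 17 semitones, matching the perfect eleventh exactly, so the quality is perfect.
(Equivalently, a compound perfect fourth: a perfect fourth plus an octave.)

P11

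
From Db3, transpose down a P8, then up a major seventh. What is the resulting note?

C3

Down a perfect octave from Db3: Db2 (12 semitones down).
A major seventh up from Db2 is C3.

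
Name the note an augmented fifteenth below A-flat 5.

A-double-flat 3

For a fifteenth the letter name doesn't change: still A, two octaves down.
An augmented fifteenth spans 25 semitones, so from Ab5 the target pitch is Abb3.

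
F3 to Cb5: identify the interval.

diminished 12th

F to C spans five letter names (F-G-A-B-C), plus an octave — that makes it a twelfth of some quality.
A perfect twelfth would be 19 semitones; F3 to Cb5 is 18, one semitone narrower, so the interval is diminished.
(Equivalently, a compound diminished fifth: a diminished fifth plus an octave.)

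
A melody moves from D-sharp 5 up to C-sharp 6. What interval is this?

D to C spans seven letter names (D-E-F-G-A-B-C) — that makes it a seventh of some quality.
A major seventh would be 11 semitones, but D#5 to C#6 is 10 — one semitone narrower, making it a minor seventh.

m7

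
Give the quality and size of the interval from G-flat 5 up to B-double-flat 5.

G to B spans three letter names (G-A-B) — that makes it a third of some quality.
At 3 semitones, Gb5→Bbb5 falls one short of a major third: minor.

minor third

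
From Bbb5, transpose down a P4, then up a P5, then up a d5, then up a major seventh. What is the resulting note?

A perfect fourth down from Bbb5 is Fb5.
Up a perfect fifth from Fb5: Cb6 (7 semitones up).
Cb6 up a diminished fifth → Gbb6 (6 semitones).
Gbb6 up a major seventh → Fb7 (11 semitones).

Fb7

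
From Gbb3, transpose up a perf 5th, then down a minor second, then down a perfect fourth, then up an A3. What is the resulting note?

B3

Up a perfect fifth from Gbb3: Dbb4 (7 semitones up).
A minor second down from Dbb4 is Cb4.
Down a perfect fourth from Cb4: Gb3 (5 semitones down).
Gb3 up an augmented third → B3 (5 semitones).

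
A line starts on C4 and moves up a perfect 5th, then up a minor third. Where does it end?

Bb4

C4 up a perfect fifth → G4 (7 semitones).
A minor third up from G4 is Bb4.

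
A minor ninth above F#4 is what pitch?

Two letters up from F (plus an octave) reaches G.
Moving 13 semitones up from F#4 (the size of a minor ninth) reaches G5.

G5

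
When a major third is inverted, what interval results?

Interval numbers invert to sum to nine: 3 + 6 = 9, so a third inverts to a sixth.
Quality inverts too: major becomes minor. That makes the inversion a minor sixth.

minor sixth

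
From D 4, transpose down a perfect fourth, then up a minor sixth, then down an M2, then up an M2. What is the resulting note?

Down a perfect fourth from D4: A3 (5 semitones down).
A minor sixth up from A3 is F4.
F4 down a major second → Eb4 (2 semitones).
Eb4 up a major second → F4 (2 semitones).

F 4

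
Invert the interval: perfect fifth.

Inverted interval numbers add to nine, so a fifth pairs with a fourth (5 + 4 = 9).
The quality also flips — perfect stays perfect — giving a perfect fourth.

P4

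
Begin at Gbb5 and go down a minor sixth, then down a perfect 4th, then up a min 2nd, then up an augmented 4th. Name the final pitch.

Gbb5 down a minor sixth → Bbb4 (8 semitones).
Bbb4 down a perfect fourth → Fb4 (5 semitones).
A minor second up from Fb4 is Gbb4.
An augmented fourth up from Gbb4 is Cb5.

Cb5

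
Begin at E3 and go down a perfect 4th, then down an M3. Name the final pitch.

Down a perfect fourth from E3: B2 (5 semitones down).
B2 down a major third → G2 (4 semitones).

G2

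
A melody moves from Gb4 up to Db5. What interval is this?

G to D spans five letter names (G-A-B-C-D): a fifth.
The perfect fifth spans 7 semitones, and Gb4 to Db5 is exactly 7 semitones — so this is a perfect fifth.

perfect fifth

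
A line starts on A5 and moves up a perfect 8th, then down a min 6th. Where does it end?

C#6

Up a perfect octave from A5: A6 (12 semitones up).
Down a minor sixth from A6: C#6 (8 semitones down).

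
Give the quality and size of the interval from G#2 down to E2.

Descending from G#2 to E2 is the same interval as ascending E2 to G#2.
E to G spans three letter names (E-F-G) — that makes it a third of some quality.
Counting semitones, E2→G#2 is 4, which is the major third.

major 3rd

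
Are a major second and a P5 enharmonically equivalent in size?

A major second spans 2 semitones; a perfect fifth spans 7 semitones. They differ by 5.

No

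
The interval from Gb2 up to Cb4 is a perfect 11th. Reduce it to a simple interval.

Each octave removed subtracts seven from the number: 11 − 7 = 4.
So a perfect eleventh is an octave plus a perfect fourth. The quality is unchanged.

perfect 4th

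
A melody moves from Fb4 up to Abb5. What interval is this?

F to A spans three letter names (F-G-A), plus an octave, so the interval is some kind of tenth.
Fb4 to Abb5 is 15 semitones, a half step short of the major tenth (16), so this is minor.
(Equivalently, a compound minor third: a minor third plus an octave.)

minor tenth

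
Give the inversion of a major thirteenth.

First reduce the compound major thirteenth to its simple form, a major sixth.
Inverted interval numbers add to nine, so a sixth pairs with a third (6 + 3 = 9).
And major becomes minor under inversion, so we get a minor third.

minor 3rd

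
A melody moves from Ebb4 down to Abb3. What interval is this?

perfect fifth

Descending from Ebb4 to Abb3 is the same interval as ascending Abb3 to Ebb4.
A to E spans five letter names (A-B-C-D-E) — that makes it a fifth of some quality.
Counting semitones, Abb3→Ebb4 is 7, which is the perfect fifth.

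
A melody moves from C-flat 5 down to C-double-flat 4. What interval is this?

Descending from Cb5 to Cbb4 is the same interval as ascending Cbb4 to Cb5.
C to C is the same letter name, plus an octave — that makes it an octave of some quality.
The perfect octave is 12 semitones; here we have 13, one semitone wider: augmented.

augmented octave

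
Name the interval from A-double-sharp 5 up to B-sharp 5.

A to B spans two letter names (A-B) — that makes it a second of some quality.
A major second would be 2 semitones, but A##5 to B#5 is 1 — one semitone narrower, making it a minor second.

minor second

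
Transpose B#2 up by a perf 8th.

An octave keeps the letter name B, an octave up from B.
A perfect octave is 12 semitones; 12 semitones up from B#2 gives B#3.

B#3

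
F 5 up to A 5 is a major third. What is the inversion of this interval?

The rule of nine gives the new number: 9 − 3 = 6, so a third becomes a sixth.
And major becomes minor under inversion, so we get a minor sixth.

m6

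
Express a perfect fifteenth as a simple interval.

perfect octave

Subtracting seven from the interval number removes an octave: 15 − 7 = 8.
That makes a perfect fifteenth a compound perfect octave — an octave plus a perfect octave.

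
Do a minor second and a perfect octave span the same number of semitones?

1 semitone (minor second) vs 12 semitones (perfect octave): not equal.

No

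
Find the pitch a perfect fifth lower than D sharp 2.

G sharp 1

Counting five letter names down from D lands on G.
A perfect fifth is 7 semitones; 7 semitones down from D#2 gives G#1.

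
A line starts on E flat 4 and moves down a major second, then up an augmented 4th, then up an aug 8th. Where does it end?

Eb4 down a major second → Db4 (2 semitones).
Up an augmented fourth from Db4: G4 (6 semitones up).
Up an augmented octave from G4: G#5 (13 semitones up).

G sharp 5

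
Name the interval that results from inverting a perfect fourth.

P5

Inverted interval numbers add to nine, so a fourth pairs with a fifth (4 + 5 = 9).
The quality also flips — perfect stays perfect — giving a perfect fifth.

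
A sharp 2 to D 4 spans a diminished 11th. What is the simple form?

diminished fourth

Subtracting seven from the interval number removes an octave: 11 − 7 = 4.
So a diminished eleventh is an octave plus a diminished fourth. The quality is unchanged.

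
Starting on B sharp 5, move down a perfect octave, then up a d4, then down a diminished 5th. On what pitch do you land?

A sharp 4

Down a perfect octave from B#5: B#4 (12 semitones down).
Up a diminished fourth from B#4: E5 (4 semitones up).
Down a diminished fifth from E5: A#4 (6 semitones down).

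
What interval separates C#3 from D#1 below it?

Descending from C#3 to D#1 is the same interval as ascending D#1 to C#3.
D to C spans seven letter names (D-E-F-G-A-B-C), plus an octave: a fourteenth.
D#1 to C#3 is 22 semitones, a half step short of the major fourteenth (23), so this is minor.
(Equivalently, a compound minor seventh: a minor seventh plus an octave.)

minor fourteenth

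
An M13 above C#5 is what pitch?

Counting six letter names plus an octave up from C lands on A.
Moving 21 semitones up from C#5 (the size of a major thirteenth) reaches A#6.

A#6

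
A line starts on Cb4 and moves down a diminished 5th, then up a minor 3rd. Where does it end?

Ab3

A diminished fifth down from Cb4 is F3.
F3 up a minor third → Ab3 (3 semitones).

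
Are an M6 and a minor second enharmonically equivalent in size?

A major sixth spans 9 semitones; a minor second spans 1 semitone. They differ by 8.

No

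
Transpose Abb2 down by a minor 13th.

The thirteenth's letter: A down six letter names plus an octave → C.
Moving 20 semitones down from Abb2 (the size of a minor thirteenth) reaches Cb1.

Cb1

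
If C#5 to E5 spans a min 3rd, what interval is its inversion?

Interval numbers invert to sum to nine: 3 + 6 = 9, so a third inverts to a sixth.
And minor becomes major under inversion, so we get a major sixth.

M6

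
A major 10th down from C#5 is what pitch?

A3

Counting three letter names plus an octave down from C lands on A.
Moving 16 semitones down from C#5 (the size of a major tenth) reaches A3.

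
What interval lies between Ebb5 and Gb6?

E to G spans three letter names (E-F-G), plus an octave — that makes it a tenth of some quality.
The major tenth spans 16 semitones, and Ebb5 to Gb6 is exactly 16 semitones — so this is a major tenth.
(Equivalently, a compound major third: a major third plus an octave.)

major 10th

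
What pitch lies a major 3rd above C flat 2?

Three letter names up from C: E.
A major third spans 4 semitones, so from Cb2 the target pitch is Eb2.

E flat 2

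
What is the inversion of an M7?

m2

Inverted interval numbers add to nine, so a seventh pairs with a second (7 + 2 = 9).
And major becomes minor under inversion, so we get a minor second.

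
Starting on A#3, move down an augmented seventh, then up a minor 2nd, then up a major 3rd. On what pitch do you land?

Eb3

An augmented seventh down from A#3 is Bb2.
Bb2 up a minor second → Cb3 (1 semitone).
Cb3 up a major third → Eb3 (4 semitones).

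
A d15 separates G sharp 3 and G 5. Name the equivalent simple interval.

diminished 8th

Each octave removed subtracts seven from the number: 15 − 7 = 8.
So a diminished fifteenth is an octave plus a diminished octave. The quality is unchanged.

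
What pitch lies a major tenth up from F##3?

A##4

Three letters up from F (plus an octave) reaches A.
Moving 16 semitones up from F##3 (the size of a major tenth) reaches A##4.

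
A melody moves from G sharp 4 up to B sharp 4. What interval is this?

G to B spans three letter names (G-A-B): a third.
G#4 to B#4 is 4 semitones, matching the major third exactly, so the quality is major.

major 3rd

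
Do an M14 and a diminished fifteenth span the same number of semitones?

Both span 23 semitones: a major fourteenth and a diminished fifteenth are the same chromatic distance.

Yes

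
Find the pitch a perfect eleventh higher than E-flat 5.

The eleventh's letter: E up four letter names plus an octave → A.
Moving 17 semitones up from Eb5 (the size of a perfect eleventh) reaches Ab6.

A-flat 6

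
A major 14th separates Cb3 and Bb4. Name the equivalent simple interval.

Take out an octave (7 from the number): 14 − 7 = 7.
That makes a major fourteenth a compound major seventh — an octave plus a major seventh.

M7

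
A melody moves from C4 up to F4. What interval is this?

C to F spans four letter names (C-D-E-F), so the interval is some kind of fourth.
Counting semitones, C4→F4 is 5, which is the perfect fourth.

perfect fourth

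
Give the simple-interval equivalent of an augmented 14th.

augmented 7th

Take out an octave (7 from the number): 14 − 7 = 7.
Quality carries through unchanged, so the simple form is an augmented seventh.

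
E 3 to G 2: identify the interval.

Descending from E3 to G2 is the same interval as ascending G2 to E3.
G to E spans six letter names (G-A-B-C-D-E): a sixth.
G2 to E3 is 9 semitones, matching the major sixth exactly, so the quality is major.

major sixth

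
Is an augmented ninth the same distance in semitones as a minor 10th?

An augmented ninth spans 15 semitones, and a minor tenth also spans 15 semitones — they're enharmonic.

Yes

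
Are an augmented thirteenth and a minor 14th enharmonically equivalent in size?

Yes

An augmented thirteenth spans 22 semitones, and a minor fourteenth also spans 22 semitones — they're enharmonic.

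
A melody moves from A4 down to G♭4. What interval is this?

Descending from A4 to Gb4 is the same interval as ascending Gb4 to A4.
G to A spans two letter names (G-A), so the interval is some kind of second.
A major second would be 2 semitones; Gb4 to A4 is 3, one semitone wider, so the interval is augmented.

augmented second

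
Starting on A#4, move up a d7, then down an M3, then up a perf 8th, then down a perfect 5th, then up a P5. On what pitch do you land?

Up a diminished seventh from A#4: G5 (9 semitones up).
Down a major third from G5: Eb5 (4 semitones down).
A perfect octave up from Eb5 is Eb6.
A perfect fifth down from Eb6 is Ab5.
Up a perfect fifth from Ab5: Eb6 (7 semitones up).

Eb6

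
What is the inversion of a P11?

First reduce the compound perfect eleventh to its simple form, a perfect fourth.
Inverted interval numbers add to nine, so a fourth pairs with a fifth (4 + 5 = 9).
Quality inverts too: perfect stays perfect. That makes the inversion a perfect fifth.

perfect fifth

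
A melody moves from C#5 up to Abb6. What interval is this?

C to A spans six letter names (C-D-E-F-G-A), plus an octave — that makes it a thirteenth of some quality.
C#5 to Abb6 spans 18 semitones — three semitones narrower than the major thirteenth (21) — giving a doubly diminished thirteenth.
(Equivalently, a compound doubly diminished sixth: a doubly diminished sixth plus an octave.)

dd13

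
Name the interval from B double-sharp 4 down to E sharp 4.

augmented fifth

Descending from B##4 to E#4 is the same interval as ascending E#4 to B##4.
E to B spans five letter names (E-F-G-A-B) — that makes it a fifth of some quality.
The perfect fifth is 7 semitones; here we have 8, one semitone wider: augmented.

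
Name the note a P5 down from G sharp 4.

Counting five letter names down from G lands on C.
Moving 7 semitones down from G#4 (the size of a perfect fifth) reaches C#4.

C sharp 4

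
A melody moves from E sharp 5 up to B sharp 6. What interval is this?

P12

E to B spans five letter names (E-F-G-A-B), plus an octave: a twelfth.
The perfect twelfth spans 19 semitones, and E#5 to B#6 is exactly 19 semitones — so this is a perfect twelfth.
(Equivalently, a compound perfect fifth: a perfect fifth plus an octave.)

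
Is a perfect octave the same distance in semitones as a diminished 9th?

Both span 12 semitones: a perfect octave and a diminished ninth are the same chromatic distance.

Yes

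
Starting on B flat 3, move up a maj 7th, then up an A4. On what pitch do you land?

D sharp 5

A major seventh up from Bb3 is A4.
Up an augmented fourth from A4: D#5 (6 semitones up).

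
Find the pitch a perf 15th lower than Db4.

A fifteenth keeps the letter name D, two octaves down from D.
A perfect fifteenth is 24 semitones; 24 semitones down from Db4 gives Db2.

Db2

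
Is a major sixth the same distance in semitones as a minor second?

No

9 semitones (major sixth) vs 1 semitone (minor second): not equal.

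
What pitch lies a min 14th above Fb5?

Ebb7

The fourteenth's letter: F up seven letter names plus an octave → E.
A minor fourteenth spans 22 semitones, so from Fb5 the target pitch is Ebb7.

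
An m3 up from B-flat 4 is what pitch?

Three letter names up from B: D.
Moving 3 semitones up from Bb4 (the size of a minor third) reaches Db5.

D-flat 5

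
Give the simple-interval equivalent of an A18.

Each octave removed subtracts seven from the number: 18 − 14 = 4.
Quality carries through unchanged, so the simple form is an augmented fourth.

A4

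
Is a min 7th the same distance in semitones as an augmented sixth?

Both span 10 semitones: a minor seventh and an augmented sixth are the same chromatic distance.

Yes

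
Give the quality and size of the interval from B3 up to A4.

minor 7th

B to A spans seven letter names (B-C-D-E-F-G-A) — that makes it a seventh of some quality.
B3 to A4 is 10 semitones, a half step short of the major seventh (11), so this is minor.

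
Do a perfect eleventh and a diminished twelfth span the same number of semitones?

17 semitones (perfect eleventh) vs 18 semitones (diminished twelfth): not equal.

No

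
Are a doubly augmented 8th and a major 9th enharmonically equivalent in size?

A doubly augmented octave = 14 semitones = a major ninth; enharmonically equal.

Yes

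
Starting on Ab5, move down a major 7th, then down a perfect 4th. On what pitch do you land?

Fb4

Ab5 down a major seventh → Bbb4 (11 semitones).
Bbb4 down a perfect fourth → Fb4 (5 semitones).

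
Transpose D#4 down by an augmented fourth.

A3

The fourth takes the letter from D down to A.
An augmented fourth is 6 semitones; 6 semitones down from D#4 gives A3.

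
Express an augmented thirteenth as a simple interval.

Each octave removed subtracts seven from the number: 13 − 7 = 6.
That makes an augmented thirteenth a compound augmented sixth — an octave plus an augmented sixth.

augmented 6th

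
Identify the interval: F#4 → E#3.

Descending from F#4 to E#3 is the same interval as ascending E#3 to F#4.
E to F spans two letter names (E-F), plus an octave — that makes it a ninth of some quality.
A major ninth would be 14 semitones, but E#3 to F#4 is 13 — one semitone narrower, making it a minor ninth.
(Equivalently, a compound minor second: a minor second plus an octave.)

m9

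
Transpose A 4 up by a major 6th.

The sixth takes the letter from A up to F.
Moving 9 semitones up from A4 (the size of a major sixth) reaches F#5.

F-sharp 5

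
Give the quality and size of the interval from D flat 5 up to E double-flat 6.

m9

D to E spans two letter names (D-E), plus an octave — that makes it a ninth of some quality.
A major ninth would be 14 semitones, but Db5 to Ebb6 is 13 — one semitone narrower, making it a minor ninth.
(Equivalently, a compound minor second: a minor second plus an octave.)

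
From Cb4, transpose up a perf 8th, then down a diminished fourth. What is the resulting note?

G4

Up a perfect octave from Cb4: Cb5 (12 semitones up).
Cb5 down a diminished fourth → G4 (4 semitones).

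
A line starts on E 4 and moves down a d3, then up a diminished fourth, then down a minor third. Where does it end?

D sharp 4

E4 down a diminished third → C##4 (2 semitones).
A diminished fourth up from C##4 is F#4.
F#4 down a minor third → D#4 (3 semitones).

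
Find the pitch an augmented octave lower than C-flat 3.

The letter stays C (same as the start), shifted an octave down.
Moving 13 semitones down from Cb3 (the size of an augmented octave) reaches Cbb2.

C-double-flat 2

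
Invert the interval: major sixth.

The rule of nine gives the new number: 9 − 6 = 3, so a sixth becomes a third.
The quality also flips — major becomes minor — giving a minor third.

minor 3rd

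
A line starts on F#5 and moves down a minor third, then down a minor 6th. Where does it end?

F##4

A minor third down from F#5 is D#5.
A minor sixth down from D#5 is F##4.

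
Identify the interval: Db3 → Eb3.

D to E spans two letter names (D-E) — that makes it a second of some quality.
Counting semitones, Db3→Eb3 is 2, which is the major second.

major second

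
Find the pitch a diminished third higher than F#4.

Ab4

Counting three letter names up from F lands on A.
Moving 2 semitones up from F#4 (the size of a diminished third) reaches Ab4.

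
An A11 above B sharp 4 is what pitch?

E double-sharp 6

The eleventh's letter: B up four letter names plus an octave → E.
An augmented eleventh is 18 semitones; 18 semitones up from B#4 gives E##6.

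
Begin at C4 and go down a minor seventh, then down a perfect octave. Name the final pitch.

C4 down a minor seventh → D3 (10 semitones).
D3 down a perfect octave → D2 (12 semitones).

D2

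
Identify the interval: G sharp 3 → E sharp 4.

G to E spans six letter names (G-A-B-C-D-E): a sixth.
G#3 to E#4 is 9 semitones, matching the major sixth exactly, so the quality is major.

major 6th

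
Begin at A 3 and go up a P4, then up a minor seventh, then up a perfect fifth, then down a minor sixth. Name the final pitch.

B 4

A3 up a perfect fourth → D4 (5 semitones).
Up a minor seventh from D4: C5 (10 semitones up).
Up a perfect fifth from C5: G5 (7 semitones up).
Down a minor sixth from G5: B4 (8 semitones down).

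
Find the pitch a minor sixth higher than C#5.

A5

Counting six letter names up from C lands on A.
A minor sixth is 8 semitones; 8 semitones up from C#5 gives A5.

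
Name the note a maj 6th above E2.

C#3

The sixth takes the letter from E up to C.
A major sixth is 9 semitones; 9 semitones up from E2 gives C#3.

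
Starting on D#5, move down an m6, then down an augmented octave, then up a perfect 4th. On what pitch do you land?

D#5 down a minor sixth → F##4 (8 semitones).
An augmented octave down from F##4 is F#3.
A perfect fourth up from F#3 is B3.

B3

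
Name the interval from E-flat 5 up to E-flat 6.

E to E is the same letter name, plus an octave: an octave.
Counting semitones, Eb5→Eb6 is 12, which is the perfect octave.

P8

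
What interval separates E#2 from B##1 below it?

diminished fourth

Descending from E#2 to B##1 is the same interval as ascending B##1 to E#2.
B to E spans four letter names (B-C-D-E): a fourth.
A perfect fourth would be 5 semitones; B##1 to E#2 is 4, one semitone narrower, so the interval is diminished.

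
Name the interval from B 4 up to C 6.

B to C spans two letter names (B-C), plus an octave — that makes it a ninth of some quality.
B4 to C6 is 13 semitones, a half step short of the major ninth (14), so this is minor.
(Equivalently, a compound minor second: a minor second plus an octave.)

minor ninth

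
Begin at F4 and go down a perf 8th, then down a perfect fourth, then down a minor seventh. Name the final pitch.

D2

F4 down a perfect octave → F3 (12 semitones).
Down a perfect fourth from F3: C3 (5 semitones down).
Down a minor seventh from C3: D2 (10 semitones down).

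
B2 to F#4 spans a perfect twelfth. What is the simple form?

P5

Each octave removed subtracts seven from the number: 12 − 7 = 5.
Quality carries through unchanged, so the simple form is a perfect fifth.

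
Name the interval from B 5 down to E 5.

P5

Descending from B5 to E5 is the same interval as ascending E5 to B5.
E to B spans five letter names (E-F-G-A-B) — that makes it a fifth of some quality.
E5 to B5 is 7 semitones, matching the perfect fifth exactly, so the quality is perfect.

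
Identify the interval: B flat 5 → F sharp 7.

A12

B to F spans five letter names (B-C-D-E-F), plus an octave, so the interval is some kind of twelfth.
Bb5 to F#7 spans 20 semitones — one semitone wider than the perfect twelfth (19) — giving an augmented twelfth.
(Equivalently, a compound augmented fifth: an augmented fifth plus an octave.)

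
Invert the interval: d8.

The rule of nine gives the new number: 9 − 8 = 1, so an octave becomes a unison.
And diminished becomes augmented under inversion, so we get an augmented unison.

augmented 1st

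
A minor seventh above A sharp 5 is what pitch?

Counting seven letter names up from A lands on G.
A minor seventh spans 10 semitones, so from A#5 the target pitch is G#6.

G sharp 6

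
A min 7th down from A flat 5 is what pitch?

The seventh takes the letter from A down to B.
A minor seventh is 10 semitones; 10 semitones down from Ab5 gives Bb4.

B flat 4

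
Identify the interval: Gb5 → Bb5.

M3

G to B spans three letter names (G-A-B), so the interval is some kind of third.
Counting semitones, Gb5→Bb5 is 4, which is the major third.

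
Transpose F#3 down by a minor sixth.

A#2

Counting six letter names down from F lands on A.
A minor sixth spans 8 semitones, so from F#3 the target pitch is A#2.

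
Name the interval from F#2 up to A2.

F to A spans three letter names (F-G-A): a third.
F#2 to A2 is 3 semitones, a half step short of the major third (4), so this is minor.

minor 3rd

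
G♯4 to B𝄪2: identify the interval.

diminished thirteenth

Descending from G#4 to B##2 is the same interval as ascending B##2 to G#4.
B to G spans six letter names (B-C-D-E-F-G), plus an octave: a thirteenth.
The major thirteenth is 21 semitones; here we have 19, two semitones narrower: diminished.
(Equivalently, a compound diminished sixth: a diminished sixth plus an octave.)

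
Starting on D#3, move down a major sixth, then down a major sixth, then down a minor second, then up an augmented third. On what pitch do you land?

D#3 down a major sixth → F#2 (9 semitones).
A major sixth down from F#2 is A1.
Down a minor second from A1: G#1 (1 semitone down).
An augmented third up from G#1 is B##1.

B##1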